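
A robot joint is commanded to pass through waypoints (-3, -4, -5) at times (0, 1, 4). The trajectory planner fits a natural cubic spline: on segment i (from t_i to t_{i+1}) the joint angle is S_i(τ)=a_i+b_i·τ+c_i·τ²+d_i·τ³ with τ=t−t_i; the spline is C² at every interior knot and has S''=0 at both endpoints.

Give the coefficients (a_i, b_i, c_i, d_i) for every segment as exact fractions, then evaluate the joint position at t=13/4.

Δ: Δ0=-1, Δ1=-1/3
row 1: diag=8, rhs=4; c'=3/8, d'=1/2
back: M1=1/2
M: M0=0, M1=1/2, M2=0
seg 0: a=-3, c=M0/2=0, d=(M1−M0)/(6·1)=1/12, b=Δ0−h0·(2M0+M1)/6=-13/12
seg 1: a=-4, c=M1/2=1/4, d=(M2−M1)/(6·3)=-1/36, b=Δ1−h1·(2M1+M2)/6=-5/6
t_q=13/4 → seg 1, τ=9/4; S=-4+-5/6·τ+1/4·τ²+-1/36·τ³=-1261/256

  seg 0: a=-3 b=-13/12 c=0 d=1/12
  seg 1: a=-4 b=-5/6 c=1/4 d=-1/36
S(13/4) = -1261/256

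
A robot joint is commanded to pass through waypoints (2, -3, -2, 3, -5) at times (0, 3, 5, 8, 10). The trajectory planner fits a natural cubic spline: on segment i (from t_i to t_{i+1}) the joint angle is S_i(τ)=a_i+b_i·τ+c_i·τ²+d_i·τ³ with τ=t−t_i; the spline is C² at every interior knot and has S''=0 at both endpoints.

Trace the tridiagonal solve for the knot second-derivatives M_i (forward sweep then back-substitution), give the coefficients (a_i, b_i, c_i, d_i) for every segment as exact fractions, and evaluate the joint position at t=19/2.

  seg 0: a=2 b=-3739/1740 c=0 d=839/15660
  seg 1: a=-3 b=-611/870 c=839/1740 d=69/1160
  seg 2: a=-2 b=844/435 c=73/87 d=-1214/3915
  seg 3: a=3 b=-608/435 c=-283/145 d=283/870
S(19/2) = -1109/464

Δ: Δ0=-5/3, Δ1=1/2, Δ2=5/3, Δ3=-4
row 1: diag=10, rhs=13; c'=1/5, d'=13/10
row 2: denom=10−2·1/5=48/5; d'=(7−2·13/10)/(48/5)=11/24
row 3: denom=10−3·5/16=145/16; d'=(-34−3·11/24)/(145/16)=-566/145
back: M3=-566/145
back: M2=11/24−5/16·-566/145=146/87
back: M1=13/10−1/5·146/87=839/870
M: M0=0, M1=839/870, M2=146/87, M3=-566/145, M4=0
seg 0: a=2, c=M0/2=0, d=(M1−M0)/(6·3)=839/15660, b=Δ0−h0·(2M0+M1)/6=-3739/1740
seg 1: a=-3, c=M1/2=839/1740, d=(M2−M1)/(6·2)=69/1160, b=Δ1−h1·(2M1+M2)/6=-611/870
seg 2: a=-2, c=M2/2=73/87, d=(M3−M2)/(6·3)=-1214/3915, b=Δ2−h2·(2M2+M3)/6=844/435
seg 3: a=3, c=M3/2=-283/145, d=(M4−M3)/(6·2)=283/870, b=Δ3−h3·(2M3+M4)/6=-608/435
t_q=19/2 → seg 3, τ=3/2; S=3+-608/435·τ+-283/145·τ²+283/870·τ³=-1109/464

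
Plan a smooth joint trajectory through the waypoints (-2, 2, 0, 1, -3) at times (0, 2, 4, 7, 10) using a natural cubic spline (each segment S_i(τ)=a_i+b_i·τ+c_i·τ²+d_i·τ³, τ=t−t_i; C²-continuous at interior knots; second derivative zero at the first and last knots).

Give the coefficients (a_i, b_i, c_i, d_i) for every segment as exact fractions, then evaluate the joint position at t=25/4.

  seg 0: a=-2 b=81/28 c=0 d=-25/112
  seg 1: a=2 b=3/14 c=-75/56 d=41/112
  seg 2: a=0 b=-3/4 c=6/7 d=-125/756
  seg 3: a=1 b=-1/14 c=-53/84 d=53/756
S(25/4) = 1377/1792

Δ: Δ0=2, Δ1=-1, Δ2=1/3, Δ3=-4/3
row 1: diag=8, rhs=-18; c'=1/4, d'=-9/4
row 2: denom=10−2·1/4=19/2; d'=(8−2·-9/4)/(19/2)=25/19
row 3: denom=12−3·6/19=210/19; d'=(-10−3·25/19)/(210/19)=-53/42
back: M3=-53/42
back: M2=25/19−6/19·-53/42=12/7
back: M1=-9/4−1/4·12/7=-75/28
M: M0=0, M1=-75/28, M2=12/7, M3=-53/42, M4=0
seg 0: a=-2, c=M0/2=0, d=(M1−M0)/(6·2)=-25/112, b=Δ0−h0·(2M0+M1)/6=81/28
seg 1: a=2, c=M1/2=-75/56, d=(M2−M1)/(6·2)=41/112, b=Δ1−h1·(2M1+M2)/6=3/14
seg 2: a=0, c=M2/2=6/7, d=(M3−M2)/(6·3)=-125/756, b=Δ2−h2·(2M2+M3)/6=-3/4
seg 3: a=1, c=M3/2=-53/84, d=(M4−M3)/(6·3)=53/756, b=Δ3−h3·(2M3+M4)/6=-1/14
t_q=25/4 → seg 2, τ=9/4; S=0+-3/4·τ+6/7·τ²+-125/756·τ³=1377/1792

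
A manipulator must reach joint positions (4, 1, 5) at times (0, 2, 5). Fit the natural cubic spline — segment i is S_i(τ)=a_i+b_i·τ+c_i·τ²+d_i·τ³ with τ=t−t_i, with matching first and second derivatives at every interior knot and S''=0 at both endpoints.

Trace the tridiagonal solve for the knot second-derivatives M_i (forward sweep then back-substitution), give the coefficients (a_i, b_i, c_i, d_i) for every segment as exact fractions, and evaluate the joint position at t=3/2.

  seg 0: a=4 b=-31/15 c=0 d=17/120
  seg 1: a=1 b=-11/30 c=17/20 d=-17/180
S(3/2) = 441/320

Δ: Δ0=-3/2, Δ1=4/3
row 1: diag=10, rhs=17; c'=3/10, d'=17/10
back: M1=17/10
M: M0=0, M1=17/10, M2=0
seg 0: a=4, c=M0/2=0, d=(M1−M0)/(6·2)=17/120, b=Δ0−h0·(2M0+M1)/6=-31/15
seg 1: a=1, c=M1/2=17/20, d=(M2−M1)/(6·3)=-17/180, b=Δ1−h1·(2M1+M2)/6=-11/30
t_q=3/2 → seg 0, τ=3/2; S=4+-31/15·τ+0·τ²+17/120·τ³=441/320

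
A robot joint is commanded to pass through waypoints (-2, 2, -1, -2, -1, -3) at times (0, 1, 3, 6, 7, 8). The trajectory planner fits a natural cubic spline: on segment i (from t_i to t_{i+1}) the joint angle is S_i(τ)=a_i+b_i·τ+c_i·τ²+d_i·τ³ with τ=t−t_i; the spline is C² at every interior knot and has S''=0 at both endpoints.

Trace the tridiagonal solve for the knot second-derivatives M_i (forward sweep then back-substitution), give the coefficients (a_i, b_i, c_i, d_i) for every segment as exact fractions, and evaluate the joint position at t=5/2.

Δ: Δ0=4, Δ1=-3/2, Δ2=-1/3, Δ3=1, Δ4=-2
row 1: diag=6, rhs=-33; c'=1/3, d'=-11/2
row 2: denom=10−2·1/3=28/3; d'=(7−2·-11/2)/(28/3)=27/14
row 3: denom=8−3·9/28=197/28; d'=(8−3·27/14)/(197/28)=62/197
row 4: denom=4−1·28/197=760/197; d'=(-18−1·62/197)/(760/197)=-451/95
back: M4=-451/95
back: M3=62/197−28/197·-451/95=94/95
back: M2=27/14−9/28·94/95=153/95
back: M1=-11/2−1/3·153/95=-1147/190
M: M0=0, M1=-1147/190, M2=153/95, M3=94/95, M4=-451/95, M5=0
seg 0: a=-2, c=M0/2=0, d=(M1−M0)/(6·1)=-1147/1140, b=Δ0−h0·(2M0+M1)/6=5707/1140
seg 1: a=2, c=M1/2=-1147/380, d=(M2−M1)/(6·2)=1453/2280, b=Δ1−h1·(2M1+M2)/6=1133/570
seg 2: a=-1, c=M2/2=153/190, d=(M3−M2)/(6·3)=-59/1710, b=Δ2−h2·(2M2+M3)/6=-139/57
seg 3: a=-2, c=M3/2=47/95, d=(M4−M3)/(6·1)=-109/114, b=Δ3−h3·(2M3+M4)/6=833/570
seg 4: a=-1, c=M4/2=-451/190, d=(M5−M4)/(6·1)=451/570, b=Δ4−h4·(2M4+M5)/6=-119/285
t_q=5/2 → seg 1, τ=3/2; S=2+1133/570·τ+-1147/380·τ²+1453/2280·τ³=2073/6080

  seg 0: a=-2 b=5707/1140 c=0 d=-1147/1140
  seg 1: a=2 b=1133/570 c=-1147/380 d=1453/2280
  seg 2: a=-1 b=-139/57 c=153/190 d=-59/1710
  seg 3: a=-2 b=833/570 c=47/95 d=-109/114
  seg 4: a=-1 b=-119/285 c=-451/190 d=451/570
S(5/2) = 2073/6080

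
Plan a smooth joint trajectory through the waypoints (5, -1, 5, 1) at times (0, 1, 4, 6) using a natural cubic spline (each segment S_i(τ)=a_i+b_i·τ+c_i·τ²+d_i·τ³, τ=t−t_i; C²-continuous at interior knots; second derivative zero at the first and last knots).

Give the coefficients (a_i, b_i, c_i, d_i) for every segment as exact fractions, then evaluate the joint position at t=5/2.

Δ: Δ0=-6, Δ1=2, Δ2=-2
row 1: diag=8, rhs=48; c'=3/8, d'=6
row 2: denom=10−3·3/8=71/8; d'=(-24−3·6)/(71/8)=-336/71
back: M2=-336/71
back: M1=6−3/8·-336/71=552/71
M: M0=0, M1=552/71, M2=-336/71, M3=0
seg 0: a=5, c=M0/2=0, d=(M1−M0)/(6·1)=92/71, b=Δ0−h0·(2M0+M1)/6=-518/71
seg 1: a=-1, c=M1/2=276/71, d=(M2−M1)/(6·3)=-148/213, b=Δ1−h1·(2M1+M2)/6=-242/71
seg 2: a=5, c=M2/2=-168/71, d=(M3−M2)/(6·2)=28/71, b=Δ2−h2·(2M2+M3)/6=82/71
t_q=5/2 → seg 1, τ=3/2; S=-1+-242/71·τ+276/71·τ²+-148/213·τ³=41/142

  seg 0: a=5 b=-518/71 c=0 d=92/71
  seg 1: a=-1 b=-242/71 c=276/71 d=-148/213
  seg 2: a=5 b=82/71 c=-168/71 d=28/71
S(5/2) = 41/142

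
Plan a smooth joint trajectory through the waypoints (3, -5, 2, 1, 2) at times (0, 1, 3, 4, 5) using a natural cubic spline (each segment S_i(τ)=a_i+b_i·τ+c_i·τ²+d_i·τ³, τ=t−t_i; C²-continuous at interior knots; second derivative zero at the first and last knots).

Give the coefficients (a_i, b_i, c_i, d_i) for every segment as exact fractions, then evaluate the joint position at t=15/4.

Δ: Δ0=-8, Δ1=7/2, Δ2=-1, Δ3=1
row 1: diag=6, rhs=69; c'=1/3, d'=23/2
row 2: denom=6−2·1/3=16/3; d'=(-27−2·23/2)/(16/3)=-75/8
row 3: denom=4−1·3/16=61/16; d'=(12−1·-75/8)/(61/16)=342/61
back: M3=342/61
back: M2=-75/8−3/16·342/61=-636/61
back: M1=23/2−1/3·-636/61=1827/122
M: M0=0, M1=1827/122, M2=-636/61, M3=342/61, M4=0
seg 0: a=3, c=M0/2=0, d=(M1−M0)/(6·1)=609/244, b=Δ0−h0·(2M0+M1)/6=-2561/244
seg 1: a=-5, c=M1/2=1827/244, d=(M2−M1)/(6·2)=-1033/488, b=Δ1−h1·(2M1+M2)/6=-367/122
seg 2: a=2, c=M2/2=-318/61, d=(M3−M2)/(6·1)=163/61, b=Δ2−h2·(2M2+M3)/6=94/61
seg 3: a=1, c=M3/2=171/61, d=(M4−M3)/(6·1)=-57/61, b=Δ3−h3·(2M3+M4)/6=-53/61
t_q=15/4 → seg 2, τ=3/4; S=2+94/61·τ+-318/61·τ²+163/61·τ³=5273/3904

  seg 0: a=3 b=-2561/244 c=0 d=609/244
  seg 1: a=-5 b=-367/122 c=1827/244 d=-1033/488
  seg 2: a=2 b=94/61 c=-318/61 d=163/61
  seg 3: a=1 b=-53/61 c=171/61 d=-57/61
S(15/4) = 5273/3904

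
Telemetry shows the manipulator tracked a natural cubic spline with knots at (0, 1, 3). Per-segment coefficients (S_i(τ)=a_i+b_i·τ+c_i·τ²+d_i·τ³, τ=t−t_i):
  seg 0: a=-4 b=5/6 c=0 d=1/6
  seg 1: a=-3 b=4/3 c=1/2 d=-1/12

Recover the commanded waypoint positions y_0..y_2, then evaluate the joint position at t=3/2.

y_0=-4 y_1=-3 y_2=1
S(3/2) = -71/32

y_0 = S_0(0) = a_0 = -4
y_1 = S_1(0) = a_1 = -3
y_2 = S_1(2) = 1
t_q=3/2 is in segment 1 (τ=1/2); S_1(τ)=-71/32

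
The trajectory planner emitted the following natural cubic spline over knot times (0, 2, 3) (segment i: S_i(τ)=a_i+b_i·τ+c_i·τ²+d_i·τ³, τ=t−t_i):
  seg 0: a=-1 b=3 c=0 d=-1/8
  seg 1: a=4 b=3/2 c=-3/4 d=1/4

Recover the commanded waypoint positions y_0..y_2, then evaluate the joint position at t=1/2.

y_0 = S_0(0) = a_0 = -1
y_1 = S_1(0) = a_1 = 4
y_2 = S_1(1) = 5
t_q=1/2 is in segment 0 (τ=1/2); S_0(τ)=31/64

y_0=-1 y_1=4 y_2=5
S(1/2) = 31/64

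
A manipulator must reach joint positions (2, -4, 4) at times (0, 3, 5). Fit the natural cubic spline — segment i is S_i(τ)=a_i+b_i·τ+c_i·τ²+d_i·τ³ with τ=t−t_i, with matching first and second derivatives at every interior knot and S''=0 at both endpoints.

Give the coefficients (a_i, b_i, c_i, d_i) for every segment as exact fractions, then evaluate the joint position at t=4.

  seg 0: a=2 b=-19/5 c=0 d=1/5
  seg 1: a=-4 b=8/5 c=9/5 d=-3/10
S(4) = -9/10

Δ: Δ0=-2, Δ1=4
row 1: diag=10, rhs=36; c'=1/5, d'=18/5
back: M1=18/5
M: M0=0, M1=18/5, M2=0
seg 0: a=2, c=M0/2=0, d=(M1−M0)/(6·3)=1/5, b=Δ0−h0·(2M0+M1)/6=-19/5
seg 1: a=-4, c=M1/2=9/5, d=(M2−M1)/(6·2)=-3/10, b=Δ1−h1·(2M1+M2)/6=8/5
t_q=4 → seg 1, τ=1; S=-4+8/5·τ+9/5·τ²+-3/10·τ³=-9/10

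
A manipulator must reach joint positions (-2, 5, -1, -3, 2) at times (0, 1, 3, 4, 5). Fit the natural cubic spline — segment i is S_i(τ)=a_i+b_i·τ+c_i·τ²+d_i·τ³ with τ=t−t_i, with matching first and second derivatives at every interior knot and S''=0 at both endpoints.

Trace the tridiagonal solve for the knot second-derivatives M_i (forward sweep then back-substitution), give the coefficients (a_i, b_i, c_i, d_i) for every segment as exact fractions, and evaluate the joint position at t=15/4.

Δ: Δ0=7, Δ1=-3, Δ2=-2, Δ3=5
row 1: diag=6, rhs=-60; c'=1/3, d'=-10
row 2: denom=6−2·1/3=16/3; d'=(6−2·-10)/(16/3)=39/8
row 3: denom=4−1·3/16=61/16; d'=(42−1·39/8)/(61/16)=594/61
back: M3=594/61
back: M2=39/8−3/16·594/61=186/61
back: M1=-10−1/3·186/61=-672/61
M: M0=0, M1=-672/61, M2=186/61, M3=594/61, M4=0
seg 0: a=-2, c=M0/2=0, d=(M1−M0)/(6·1)=-112/61, b=Δ0−h0·(2M0+M1)/6=539/61
seg 1: a=5, c=M1/2=-336/61, d=(M2−M1)/(6·2)=143/122, b=Δ1−h1·(2M1+M2)/6=203/61
seg 2: a=-1, c=M2/2=93/61, d=(M3−M2)/(6·1)=68/61, b=Δ2−h2·(2M2+M3)/6=-283/61
seg 3: a=-3, c=M3/2=297/61, d=(M4−M3)/(6·1)=-99/61, b=Δ3−h3·(2M3+M4)/6=107/61
t_q=15/4 → seg 2, τ=3/4; S=-1+-283/61·τ+93/61·τ²+68/61·τ³=-769/244

  seg 0: a=-2 b=539/61 c=0 d=-112/61
  seg 1: a=5 b=203/61 c=-336/61 d=143/122
  seg 2: a=-1 b=-283/61 c=93/61 d=68/61
  seg 3: a=-3 b=107/61 c=297/61 d=-99/61
S(15/4) = -769/244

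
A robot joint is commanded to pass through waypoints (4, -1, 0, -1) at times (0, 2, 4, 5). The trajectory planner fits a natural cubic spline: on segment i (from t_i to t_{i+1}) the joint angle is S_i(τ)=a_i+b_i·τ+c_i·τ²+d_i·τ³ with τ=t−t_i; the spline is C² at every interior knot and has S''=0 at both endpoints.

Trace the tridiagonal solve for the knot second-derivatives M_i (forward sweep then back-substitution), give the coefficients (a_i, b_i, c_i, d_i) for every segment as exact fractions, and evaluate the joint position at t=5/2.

  seg 0: a=4 b=-38/11 c=0 d=21/88
  seg 1: a=-1 b=-13/22 c=63/44 d=-39/88
  seg 2: a=0 b=-2/11 c=-27/22 d=9/22
S(5/2) = -699/704

Δ: Δ0=-5/2, Δ1=1/2, Δ2=-1
row 1: diag=8, rhs=18; c'=1/4, d'=9/4
row 2: denom=6−2·1/4=11/2; d'=(-9−2·9/4)/(11/2)=-27/11
back: M2=-27/11
back: M1=9/4−1/4·-27/11=63/22
M: M0=0, M1=63/22, M2=-27/11, M3=0
seg 0: a=4, c=M0/2=0, d=(M1−M0)/(6·2)=21/88, b=Δ0−h0·(2M0+M1)/6=-38/11
seg 1: a=-1, c=M1/2=63/44, d=(M2−M1)/(6·2)=-39/88, b=Δ1−h1·(2M1+M2)/6=-13/22
seg 2: a=0, c=M2/2=-27/22, d=(M3−M2)/(6·1)=9/22, b=Δ2−h2·(2M2+M3)/6=-2/11
t_q=5/2 → seg 1, τ=1/2; S=-1+-13/22·τ+63/44·τ²+-39/88·τ³=-699/704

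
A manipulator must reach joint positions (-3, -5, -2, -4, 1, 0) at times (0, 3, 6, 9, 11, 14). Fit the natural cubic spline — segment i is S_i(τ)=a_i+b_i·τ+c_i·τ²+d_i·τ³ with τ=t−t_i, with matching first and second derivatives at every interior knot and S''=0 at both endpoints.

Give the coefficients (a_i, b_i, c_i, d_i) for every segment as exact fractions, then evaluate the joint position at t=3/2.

  seg 0: a=-3 b=-871/660 c=0 d=431/5940
  seg 1: a=-5 b=211/330 c=431/660 d=-211/1188
  seg 2: a=-2 b=-157/660 c=-52/55 d=1589/5940
  seg 3: a=-4 b=433/330 c=193/132 d=-191/440
  seg 4: a=1 b=322/165 c=-377/330 d=377/2970
S(3/2) = -8333/1760

Δ: Δ0=-2/3, Δ1=1, Δ2=-2/3, Δ3=5/2, Δ4=-1/3
row 1: diag=12, rhs=10; c'=1/4, d'=5/6
row 2: denom=12−3·1/4=45/4; d'=(-10−3·5/6)/(45/4)=-10/9
row 3: denom=10−3·4/15=46/5; d'=(19−3·-10/9)/(46/5)=335/138
row 4: denom=10−2·5/23=220/23; d'=(-17−2·335/138)/(220/23)=-377/165
back: M4=-377/165
back: M3=335/138−5/23·-377/165=193/66
back: M2=-10/9−4/15·193/66=-104/55
back: M1=5/6−1/4·-104/55=431/330
M: M0=0, M1=431/330, M2=-104/55, M3=193/66, M4=-377/165, M5=0
seg 0: a=-3, c=M0/2=0, d=(M1−M0)/(6·3)=431/5940, b=Δ0−h0·(2M0+M1)/6=-871/660
seg 1: a=-5, c=M1/2=431/660, d=(M2−M1)/(6·3)=-211/1188, b=Δ1−h1·(2M1+M2)/6=211/330
seg 2: a=-2, c=M2/2=-52/55, d=(M3−M2)/(6·3)=1589/5940, b=Δ2−h2·(2M2+M3)/6=-157/660
seg 3: a=-4, c=M3/2=193/132, d=(M4−M3)/(6·2)=-191/440, b=Δ3−h3·(2M3+M4)/6=433/330
seg 4: a=1, c=M4/2=-377/330, d=(M5−M4)/(6·3)=377/2970, b=Δ4−h4·(2M4+M5)/6=322/165
t_q=3/2 → seg 0, τ=3/2; S=-3+-871/660·τ+0·τ²+431/5940·τ³=-8333/1760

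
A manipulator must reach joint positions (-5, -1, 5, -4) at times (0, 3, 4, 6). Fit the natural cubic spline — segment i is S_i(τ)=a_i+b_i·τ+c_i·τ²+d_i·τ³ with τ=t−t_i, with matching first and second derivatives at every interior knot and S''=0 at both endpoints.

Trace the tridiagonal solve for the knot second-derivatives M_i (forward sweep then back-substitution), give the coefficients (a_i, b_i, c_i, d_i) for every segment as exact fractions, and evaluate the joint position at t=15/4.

  seg 0: a=-5 b=-317/282 c=0 d=77/282
  seg 1: a=-1 b=881/141 c=231/94 d=-763/282
  seg 2: a=5 b=859/282 c=-266/47 d=133/141
S(15/4) = 23625/6016

Δ: Δ0=4/3, Δ1=6, Δ2=-9/2
row 1: diag=8, rhs=28; c'=1/8, d'=7/2
row 2: denom=6−1·1/8=47/8; d'=(-63−1·7/2)/(47/8)=-532/47
back: M2=-532/47
back: M1=7/2−1/8·-532/47=231/47
M: M0=0, M1=231/47, M2=-532/47, M3=0
seg 0: a=-5, c=M0/2=0, d=(M1−M0)/(6·3)=77/282, b=Δ0−h0·(2M0+M1)/6=-317/282
seg 1: a=-1, c=M1/2=231/94, d=(M2−M1)/(6·1)=-763/282, b=Δ1−h1·(2M1+M2)/6=881/141
seg 2: a=5, c=M2/2=-266/47, d=(M3−M2)/(6·2)=133/141, b=Δ2−h2·(2M2+M3)/6=859/282
t_q=15/4 → seg 1, τ=3/4; S=-1+881/141·τ+231/94·τ²+-763/282·τ³=23625/6016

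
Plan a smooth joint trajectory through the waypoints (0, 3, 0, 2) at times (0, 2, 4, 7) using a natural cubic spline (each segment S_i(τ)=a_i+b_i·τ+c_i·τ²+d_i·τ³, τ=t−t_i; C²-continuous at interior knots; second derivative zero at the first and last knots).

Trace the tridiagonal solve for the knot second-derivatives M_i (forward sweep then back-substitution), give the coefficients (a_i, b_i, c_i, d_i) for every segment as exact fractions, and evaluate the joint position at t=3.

  seg 0: a=0 b=137/57 c=0 d=-103/456
  seg 1: a=3 b=-35/114 c=-103/76 d=173/456
  seg 2: a=0 b=-67/57 c=35/38 d=-35/342
S(3) = 261/152

Δ: Δ0=3/2, Δ1=-3/2, Δ2=2/3
row 1: diag=8, rhs=-18; c'=1/4, d'=-9/4
row 2: denom=10−2·1/4=19/2; d'=(13−2·-9/4)/(19/2)=35/19
back: M2=35/19
back: M1=-9/4−1/4·35/19=-103/38
M: M0=0, M1=-103/38, M2=35/19, M3=0
seg 0: a=0, c=M0/2=0, d=(M1−M0)/(6·2)=-103/456, b=Δ0−h0·(2M0+M1)/6=137/57
seg 1: a=3, c=M1/2=-103/76, d=(M2−M1)/(6·2)=173/456, b=Δ1−h1·(2M1+M2)/6=-35/114
seg 2: a=0, c=M2/2=35/38, d=(M3−M2)/(6·3)=-35/342, b=Δ2−h2·(2M2+M3)/6=-67/57
t_q=3 → seg 1, τ=1; S=3+-35/114·τ+-103/76·τ²+173/456·τ³=261/152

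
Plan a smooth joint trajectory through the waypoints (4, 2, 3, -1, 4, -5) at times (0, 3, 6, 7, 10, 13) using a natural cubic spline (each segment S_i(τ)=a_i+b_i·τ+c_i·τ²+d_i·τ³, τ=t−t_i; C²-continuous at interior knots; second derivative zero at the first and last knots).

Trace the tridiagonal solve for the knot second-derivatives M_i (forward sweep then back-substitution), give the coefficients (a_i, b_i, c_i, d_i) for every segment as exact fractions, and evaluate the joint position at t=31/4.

  seg 0: a=4 b=-1237/825 c=0 d=229/2475
  seg 1: a=2 b=824/825 c=229/275 d=-58/165
  seg 2: a=3 b=-2884/825 c=-641/275 d=137/75
  seg 3: a=-1 b=-2209/825 c=866/275 d=-842/1485
  seg 4: a=4 b=749/825 c=-1612/825 d=1612/7425
S(31/4) = -12989/8800

Δ: Δ0=-2/3, Δ1=1/3, Δ2=-4, Δ3=5/3, Δ4=-3
row 1: diag=12, rhs=6; c'=1/4, d'=1/2
row 2: denom=8−3·1/4=29/4; d'=(-26−3·1/2)/(29/4)=-110/29
row 3: denom=8−1·4/29=228/29; d'=(34−1·-110/29)/(228/29)=274/57
row 4: denom=12−3·29/76=825/76; d'=(-28−3·274/57)/(825/76)=-3224/825
back: M4=-3224/825
back: M3=274/57−29/76·-3224/825=1732/275
back: M2=-110/29−4/29·1732/275=-1282/275
back: M1=1/2−1/4·-1282/275=458/275
M: M0=0, M1=458/275, M2=-1282/275, M3=1732/275, M4=-3224/825, M5=0
seg 0: a=4, c=M0/2=0, d=(M1−M0)/(6·3)=229/2475, b=Δ0−h0·(2M0+M1)/6=-1237/825
seg 1: a=2, c=M1/2=229/275, d=(M2−M1)/(6·3)=-58/165, b=Δ1−h1·(2M1+M2)/6=824/825
seg 2: a=3, c=M2/2=-641/275, d=(M3−M2)/(6·1)=137/75, b=Δ2−h2·(2M2+M3)/6=-2884/825
seg 3: a=-1, c=M3/2=866/275, d=(M4−M3)/(6·3)=-842/1485, b=Δ3−h3·(2M3+M4)/6=-2209/825
seg 4: a=4, c=M4/2=-1612/825, d=(M5−M4)/(6·3)=1612/7425, b=Δ4−h4·(2M4+M5)/6=749/825
t_q=31/4 → seg 3, τ=3/4; S=-1+-2209/825·τ+866/275·τ²+-842/1485·τ³=-12989/8800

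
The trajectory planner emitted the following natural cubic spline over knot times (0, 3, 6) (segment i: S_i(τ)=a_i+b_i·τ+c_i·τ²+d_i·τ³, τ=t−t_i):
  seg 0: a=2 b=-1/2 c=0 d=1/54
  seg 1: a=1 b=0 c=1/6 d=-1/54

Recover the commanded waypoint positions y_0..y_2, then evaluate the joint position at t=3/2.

y_0=2 y_1=1 y_2=2
S(3/2) = 21/16

y_0 = S_0(0) = a_0 = 2
y_1 = S_1(0) = a_1 = 1
y_2 = S_1(3) = 2
t_q=3/2 is in segment 0 (τ=3/2); S_0(τ)=21/16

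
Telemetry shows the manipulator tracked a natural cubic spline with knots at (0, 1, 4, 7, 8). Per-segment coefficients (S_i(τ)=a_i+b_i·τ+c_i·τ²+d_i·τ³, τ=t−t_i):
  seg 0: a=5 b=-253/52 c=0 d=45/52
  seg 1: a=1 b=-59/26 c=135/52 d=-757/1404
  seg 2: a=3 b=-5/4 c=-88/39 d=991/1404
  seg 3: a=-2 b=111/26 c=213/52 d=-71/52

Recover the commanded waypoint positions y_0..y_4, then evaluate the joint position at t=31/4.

y_0 = S_0(0) = a_0 = 5
y_1 = S_1(0) = a_1 = 1
y_2 = S_2(0) = a_2 = 3
y_3 = S_3(0) = a_3 = -2
y_4 = S_3(1) = 5
t_q=31/4 is in segment 3 (τ=3/4); S_3(τ)=9751/3328

y_0=5 y_1=1 y_2=3 y_3=-2 y_4=5
S(31/4) = 9751/3328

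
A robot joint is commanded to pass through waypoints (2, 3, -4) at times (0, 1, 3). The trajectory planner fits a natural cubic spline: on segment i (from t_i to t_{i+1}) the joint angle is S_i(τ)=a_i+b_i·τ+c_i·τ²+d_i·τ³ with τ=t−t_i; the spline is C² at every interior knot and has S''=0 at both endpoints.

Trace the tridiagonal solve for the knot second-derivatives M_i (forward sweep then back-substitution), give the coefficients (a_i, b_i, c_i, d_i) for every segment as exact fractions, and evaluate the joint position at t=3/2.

  seg 0: a=2 b=7/4 c=0 d=-3/4
  seg 1: a=3 b=-1/2 c=-9/4 d=3/8
S(3/2) = 143/64

Δ: Δ0=1, Δ1=-7/2
row 1: diag=6, rhs=-27; c'=1/3, d'=-9/2
back: M1=-9/2
M: M0=0, M1=-9/2, M2=0
seg 0: a=2, c=M0/2=0, d=(M1−M0)/(6·1)=-3/4, b=Δ0−h0·(2M0+M1)/6=7/4
seg 1: a=3, c=M1/2=-9/4, d=(M2−M1)/(6·2)=3/8, b=Δ1−h1·(2M1+M2)/6=-1/2
t_q=3/2 → seg 1, τ=1/2; S=3+-1/2·τ+-9/4·τ²+3/8·τ³=143/64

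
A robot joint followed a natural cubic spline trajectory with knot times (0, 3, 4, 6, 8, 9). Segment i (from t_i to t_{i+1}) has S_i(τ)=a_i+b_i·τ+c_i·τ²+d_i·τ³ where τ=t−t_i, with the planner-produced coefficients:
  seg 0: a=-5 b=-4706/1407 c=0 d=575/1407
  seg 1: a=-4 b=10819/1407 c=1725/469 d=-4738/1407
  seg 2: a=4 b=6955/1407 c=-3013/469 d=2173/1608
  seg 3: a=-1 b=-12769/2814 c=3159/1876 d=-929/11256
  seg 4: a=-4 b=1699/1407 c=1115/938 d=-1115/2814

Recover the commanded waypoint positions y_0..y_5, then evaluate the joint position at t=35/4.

y_0 = S_0(0) = a_0 = -5
y_1 = S_1(0) = a_1 = -4
y_2 = S_2(0) = a_2 = 4
y_3 = S_3(0) = a_3 = -1
y_4 = S_4(0) = a_4 = -4
y_5 = S_4(1) = -2
t_q=35/4 is in segment 4 (τ=3/4); S_4(τ)=-155655/60032

y_0=-5 y_1=-4 y_2=4 y_3=-1 y_4=-4 y_5=-2
S(35/4) = -155655/60032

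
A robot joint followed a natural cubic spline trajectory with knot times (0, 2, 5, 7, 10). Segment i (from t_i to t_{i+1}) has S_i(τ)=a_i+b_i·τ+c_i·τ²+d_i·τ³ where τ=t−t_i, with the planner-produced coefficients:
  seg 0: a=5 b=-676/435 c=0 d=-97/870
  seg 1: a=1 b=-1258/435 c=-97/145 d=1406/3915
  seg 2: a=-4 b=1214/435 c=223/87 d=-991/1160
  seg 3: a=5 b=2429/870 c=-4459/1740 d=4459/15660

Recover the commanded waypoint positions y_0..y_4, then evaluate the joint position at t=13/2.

y_0 = S_0(0) = a_0 = 5
y_1 = S_1(0) = a_1 = 1
y_2 = S_2(0) = a_2 = -4
y_3 = S_3(0) = a_3 = 5
y_4 = S_3(3) = -2
t_q=13/2 is in segment 2 (τ=3/2); S_2(τ)=28491/9280

y_0=5 y_1=1 y_2=-4 y_3=5 y_4=-2
S(13/2) = 28491/9280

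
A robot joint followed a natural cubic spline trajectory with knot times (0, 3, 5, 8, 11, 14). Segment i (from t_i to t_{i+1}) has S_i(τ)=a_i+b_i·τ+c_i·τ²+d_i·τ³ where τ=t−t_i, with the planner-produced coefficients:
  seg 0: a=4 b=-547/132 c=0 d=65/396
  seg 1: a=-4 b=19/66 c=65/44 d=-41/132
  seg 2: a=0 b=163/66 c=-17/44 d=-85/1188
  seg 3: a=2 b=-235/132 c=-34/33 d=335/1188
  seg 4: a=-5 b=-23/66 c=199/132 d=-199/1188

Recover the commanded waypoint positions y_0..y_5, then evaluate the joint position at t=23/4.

y_0 = S_0(0) = a_0 = 4
y_1 = S_1(0) = a_1 = -4
y_2 = S_2(0) = a_2 = 0
y_3 = S_3(0) = a_3 = 2
y_4 = S_4(0) = a_4 = -5
y_5 = S_4(3) = 3
t_q=23/4 is in segment 2 (τ=3/4); S_2(τ)=4519/2816

y_0=4 y_1=-4 y_2=0 y_3=2 y_4=-5 y_5=3
S(23/4) = 4519/2816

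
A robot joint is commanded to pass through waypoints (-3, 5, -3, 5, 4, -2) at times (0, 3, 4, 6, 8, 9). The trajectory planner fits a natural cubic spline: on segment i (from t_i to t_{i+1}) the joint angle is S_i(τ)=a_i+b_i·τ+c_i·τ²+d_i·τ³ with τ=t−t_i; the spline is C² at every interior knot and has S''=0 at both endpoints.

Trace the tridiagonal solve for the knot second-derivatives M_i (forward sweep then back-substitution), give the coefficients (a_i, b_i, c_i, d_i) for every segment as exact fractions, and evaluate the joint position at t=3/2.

Δ: Δ0=8/3, Δ1=-8, Δ2=4, Δ3=-1/2, Δ4=-6
row 1: diag=8, rhs=-64; c'=1/8, d'=-8
row 2: denom=6−1·1/8=47/8; d'=(72−1·-8)/(47/8)=640/47
row 3: denom=8−2·16/47=344/47; d'=(-27−2·640/47)/(344/47)=-2549/344
row 4: denom=6−2·47/172=469/86; d'=(-33−2·-2549/344)/(469/86)=-3127/938
back: M4=-3127/938
back: M3=-2549/344−47/172·-3127/938=-3048/469
back: M2=640/47−16/47·-3048/469=7424/469
back: M1=-8−1/8·7424/469=-4680/469
M: M0=0, M1=-4680/469, M2=7424/469, M3=-3048/469, M4=-3127/938, M5=0
seg 0: a=-3, c=M0/2=0, d=(M1−M0)/(6·3)=-260/469, b=Δ0−h0·(2M0+M1)/6=10772/1407
seg 1: a=5, c=M1/2=-2340/469, d=(M2−M1)/(6·1)=6052/1407, b=Δ1−h1·(2M1+M2)/6=-10288/1407
seg 2: a=-3, c=M2/2=3712/469, d=(M3−M2)/(6·2)=-374/201, b=Δ2−h2·(2M2+M3)/6=-6172/1407
seg 3: a=5, c=M3/2=-1524/469, d=(M4−M3)/(6·2)=2969/11256, b=Δ3−h3·(2M3+M4)/6=6956/1407
seg 4: a=4, c=M4/2=-3127/1876, d=(M5−M4)/(6·1)=3127/5628, b=Δ4−h4·(2M4+M5)/6=-13757/2814
t_q=3/2 → seg 0, τ=3/2; S=-3+10772/1407·τ+0·τ²+-260/469·τ³=6203/938

  seg 0: a=-3 b=10772/1407 c=0 d=-260/469
  seg 1: a=5 b=-10288/1407 c=-2340/469 d=6052/1407
  seg 2: a=-3 b=-6172/1407 c=3712/469 d=-374/201
  seg 3: a=5 b=6956/1407 c=-1524/469 d=2969/11256
  seg 4: a=4 b=-13757/2814 c=-3127/1876 d=3127/5628
S(3/2) = 6203/938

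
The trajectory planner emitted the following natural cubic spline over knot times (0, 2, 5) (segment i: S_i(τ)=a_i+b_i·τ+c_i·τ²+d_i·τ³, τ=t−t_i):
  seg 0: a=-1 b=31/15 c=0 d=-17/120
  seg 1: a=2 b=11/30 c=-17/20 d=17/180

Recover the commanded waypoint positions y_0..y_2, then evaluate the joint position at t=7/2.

y_0=-1 y_1=2 y_2=-2
S(7/2) = 153/160

y_0 = S_0(0) = a_0 = -1
y_1 = S_1(0) = a_1 = 2
y_2 = S_1(3) = -2
t_q=7/2 is in segment 1 (τ=3/2); S_1(τ)=153/160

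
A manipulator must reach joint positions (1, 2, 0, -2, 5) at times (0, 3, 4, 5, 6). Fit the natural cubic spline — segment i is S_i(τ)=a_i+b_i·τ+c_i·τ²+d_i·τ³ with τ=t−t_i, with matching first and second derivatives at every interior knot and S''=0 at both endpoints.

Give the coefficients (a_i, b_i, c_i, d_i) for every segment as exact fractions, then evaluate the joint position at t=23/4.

Δ: Δ0=1/3, Δ1=-2, Δ2=-2, Δ3=7
row 1: diag=8, rhs=-14; c'=1/8, d'=-7/4
row 2: denom=4−1·1/8=31/8; d'=(0−1·-7/4)/(31/8)=14/31
row 3: denom=4−1·8/31=116/31; d'=(54−1·14/31)/(116/31)=415/29
back: M3=415/29
back: M2=14/31−8/31·415/29=-94/29
back: M1=-7/4−1/8·-94/29=-39/29
M: M0=0, M1=-39/29, M2=-94/29, M3=415/29, M4=0
seg 0: a=1, c=M0/2=0, d=(M1−M0)/(6·3)=-13/174, b=Δ0−h0·(2M0+M1)/6=175/174
seg 1: a=2, c=M1/2=-39/58, d=(M2−M1)/(6·1)=-55/174, b=Δ1−h1·(2M1+M2)/6=-88/87
seg 2: a=0, c=M2/2=-47/29, d=(M3−M2)/(6·1)=509/174, b=Δ2−h2·(2M2+M3)/6=-575/174
seg 3: a=-2, c=M3/2=415/58, d=(M4−M3)/(6·1)=-415/174, b=Δ3−h3·(2M3+M4)/6=194/87
t_q=23/4 → seg 3, τ=3/4; S=-2+194/87·τ+415/58·τ²+-415/174·τ³=9989/3712

  seg 0: a=1 b=175/174 c=0 d=-13/174
  seg 1: a=2 b=-88/87 c=-39/58 d=-55/174
  seg 2: a=0 b=-575/174 c=-47/29 d=509/174
  seg 3: a=-2 b=194/87 c=415/58 d=-415/174
S(23/4) = 9989/3712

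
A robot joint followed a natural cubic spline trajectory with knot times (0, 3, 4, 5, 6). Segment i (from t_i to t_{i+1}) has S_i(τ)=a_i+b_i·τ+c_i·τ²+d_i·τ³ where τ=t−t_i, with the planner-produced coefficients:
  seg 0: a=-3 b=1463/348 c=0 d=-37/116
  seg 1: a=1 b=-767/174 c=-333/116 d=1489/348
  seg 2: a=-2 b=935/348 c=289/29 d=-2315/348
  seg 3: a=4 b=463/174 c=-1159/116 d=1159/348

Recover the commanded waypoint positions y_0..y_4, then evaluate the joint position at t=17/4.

y_0 = S_0(0) = a_0 = -3
y_1 = S_1(0) = a_1 = 1
y_2 = S_2(0) = a_2 = -2
y_3 = S_3(0) = a_3 = 4
y_4 = S_3(1) = 0
t_q=17/4 is in segment 2 (τ=1/4); S_2(τ)=-6009/7424

y_0=-3 y_1=1 y_2=-2 y_3=4 y_4=0
S(17/4) = -6009/7424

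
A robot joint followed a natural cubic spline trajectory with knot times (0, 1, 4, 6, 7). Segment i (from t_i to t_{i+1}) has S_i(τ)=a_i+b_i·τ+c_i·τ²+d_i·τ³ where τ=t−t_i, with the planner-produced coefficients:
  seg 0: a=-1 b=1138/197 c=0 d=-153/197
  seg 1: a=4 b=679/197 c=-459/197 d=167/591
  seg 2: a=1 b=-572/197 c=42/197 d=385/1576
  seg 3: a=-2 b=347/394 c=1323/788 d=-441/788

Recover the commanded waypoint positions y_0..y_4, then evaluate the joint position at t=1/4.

y_0=-1 y_1=4 y_2=1 y_3=-2 y_4=0
S(1/4) = 5447/12608

y_0 = S_0(0) = a_0 = -1
y_1 = S_1(0) = a_1 = 4
y_2 = S_2(0) = a_2 = 1
y_3 = S_3(0) = a_3 = -2
y_4 = S_3(1) = 0
t_q=1/4 is in segment 0 (τ=1/4); S_0(τ)=5447/12608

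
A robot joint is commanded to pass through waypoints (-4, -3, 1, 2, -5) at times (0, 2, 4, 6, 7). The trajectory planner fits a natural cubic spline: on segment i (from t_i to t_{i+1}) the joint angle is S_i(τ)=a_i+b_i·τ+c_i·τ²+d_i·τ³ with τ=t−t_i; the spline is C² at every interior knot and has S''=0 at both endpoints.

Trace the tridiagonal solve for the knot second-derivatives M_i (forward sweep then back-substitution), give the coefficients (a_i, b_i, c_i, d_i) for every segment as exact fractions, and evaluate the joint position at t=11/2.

  seg 0: a=-4 b=7/41 c=0 d=27/328
  seg 1: a=-3 b=95/82 c=81/164 d=-3/82
  seg 2: a=1 b=221/82 c=45/164 d=-225/328
  seg 3: a=2 b=-182/41 c=-315/82 d=105/82
S(11/2) = 8777/2624

Δ: Δ0=1/2, Δ1=2, Δ2=1/2, Δ3=-7
row 1: diag=8, rhs=9; c'=1/4, d'=9/8
row 2: denom=8−2·1/4=15/2; d'=(-9−2·9/8)/(15/2)=-3/2
row 3: denom=6−2·4/15=82/15; d'=(-45−2·-3/2)/(82/15)=-315/41
back: M3=-315/41
back: M2=-3/2−4/15·-315/41=45/82
back: M1=9/8−1/4·45/82=81/82
M: M0=0, M1=81/82, M2=45/82, M3=-315/41, M4=0
seg 0: a=-4, c=M0/2=0, d=(M1−M0)/(6·2)=27/328, b=Δ0−h0·(2M0+M1)/6=7/41
seg 1: a=-3, c=M1/2=81/164, d=(M2−M1)/(6·2)=-3/82, b=Δ1−h1·(2M1+M2)/6=95/82
seg 2: a=1, c=M2/2=45/164, d=(M3−M2)/(6·2)=-225/328, b=Δ2−h2·(2M2+M3)/6=221/82
seg 3: a=2, c=M3/2=-315/82, d=(M4−M3)/(6·1)=105/82, b=Δ3−h3·(2M3+M4)/6=-182/41
t_q=11/2 → seg 2, τ=3/2; S=1+221/82·τ+45/164·τ²+-225/328·τ³=8777/2624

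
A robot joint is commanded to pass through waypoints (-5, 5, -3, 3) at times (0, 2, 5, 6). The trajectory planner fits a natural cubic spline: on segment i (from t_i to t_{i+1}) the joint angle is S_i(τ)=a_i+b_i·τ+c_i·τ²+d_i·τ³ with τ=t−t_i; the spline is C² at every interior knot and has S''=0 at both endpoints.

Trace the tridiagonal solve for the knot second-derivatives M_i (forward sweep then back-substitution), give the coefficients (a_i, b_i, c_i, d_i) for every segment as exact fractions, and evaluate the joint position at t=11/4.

Δ: Δ0=5, Δ1=-8/3, Δ2=6
row 1: diag=10, rhs=-46; c'=3/10, d'=-23/5
row 2: denom=8−3·3/10=71/10; d'=(52−3·-23/5)/(71/10)=658/71
back: M2=658/71
back: M1=-23/5−3/10·658/71=-524/71
M: M0=0, M1=-524/71, M2=658/71, M3=0
seg 0: a=-5, c=M0/2=0, d=(M1−M0)/(6·2)=-131/213, b=Δ0−h0·(2M0+M1)/6=1589/213
seg 1: a=5, c=M1/2=-262/71, d=(M2−M1)/(6·3)=197/213, b=Δ1−h1·(2M1+M2)/6=17/213
seg 2: a=-3, c=M2/2=329/71, d=(M3−M2)/(6·1)=-329/213, b=Δ2−h2·(2M2+M3)/6=620/213
t_q=11/4 → seg 1, τ=3/4; S=5+17/213·τ+-262/71·τ²+197/213·τ³=15333/4544

  seg 0: a=-5 b=1589/213 c=0 d=-131/213
  seg 1: a=5 b=17/213 c=-262/71 d=197/213
  seg 2: a=-3 b=620/213 c=329/71 d=-329/213
S(11/4) = 15333/4544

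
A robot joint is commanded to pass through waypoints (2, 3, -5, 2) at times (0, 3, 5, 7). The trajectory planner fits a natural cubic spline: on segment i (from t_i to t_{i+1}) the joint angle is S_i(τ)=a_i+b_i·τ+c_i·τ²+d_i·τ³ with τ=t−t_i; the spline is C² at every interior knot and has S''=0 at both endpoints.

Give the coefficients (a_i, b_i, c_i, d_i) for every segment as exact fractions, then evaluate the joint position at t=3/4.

Δ: Δ0=1/3, Δ1=-4, Δ2=7/2
row 1: diag=10, rhs=-26; c'=1/5, d'=-13/5
row 2: denom=8−2·1/5=38/5; d'=(45−2·-13/5)/(38/5)=251/38
back: M2=251/38
back: M1=-13/5−1/5·251/38=-149/38
M: M0=0, M1=-149/38, M2=251/38, M3=0
seg 0: a=2, c=M0/2=0, d=(M1−M0)/(6·3)=-149/684, b=Δ0−h0·(2M0+M1)/6=523/228
seg 1: a=3, c=M1/2=-149/76, d=(M2−M1)/(6·2)=50/57, b=Δ1−h1·(2M1+M2)/6=-409/114
seg 2: a=-5, c=M2/2=251/76, d=(M3−M2)/(6·2)=-251/456, b=Δ2−h2·(2M2+M3)/6=-103/114
t_q=3/4 → seg 0, τ=3/4; S=2+523/228·τ+0·τ²+-149/684·τ³=17649/4864

  seg 0: a=2 b=523/228 c=0 d=-149/684
  seg 1: a=3 b=-409/114 c=-149/76 d=50/57
  seg 2: a=-5 b=-103/114 c=251/76 d=-251/456
S(3/4) = 17649/4864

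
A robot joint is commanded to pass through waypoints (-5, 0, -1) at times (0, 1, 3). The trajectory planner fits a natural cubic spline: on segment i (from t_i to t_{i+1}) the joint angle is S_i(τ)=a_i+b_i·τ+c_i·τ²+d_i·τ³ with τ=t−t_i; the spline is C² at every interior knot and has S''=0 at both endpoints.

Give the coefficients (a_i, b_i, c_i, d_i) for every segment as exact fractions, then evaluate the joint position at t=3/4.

Δ: Δ0=5, Δ1=-1/2
row 1: diag=6, rhs=-33; c'=1/3, d'=-11/2
back: M1=-11/2
M: M0=0, M1=-11/2, M2=0
seg 0: a=-5, c=M0/2=0, d=(M1−M0)/(6·1)=-11/12, b=Δ0−h0·(2M0+M1)/6=71/12
seg 1: a=0, c=M1/2=-11/4, d=(M2−M1)/(6·2)=11/24, b=Δ1−h1·(2M1+M2)/6=19/6
t_q=3/4 → seg 0, τ=3/4; S=-5+71/12·τ+0·τ²+-11/12·τ³=-243/256

  seg 0: a=-5 b=71/12 c=0 d=-11/12
  seg 1: a=0 b=19/6 c=-11/4 d=11/24
S(3/4) = -243/256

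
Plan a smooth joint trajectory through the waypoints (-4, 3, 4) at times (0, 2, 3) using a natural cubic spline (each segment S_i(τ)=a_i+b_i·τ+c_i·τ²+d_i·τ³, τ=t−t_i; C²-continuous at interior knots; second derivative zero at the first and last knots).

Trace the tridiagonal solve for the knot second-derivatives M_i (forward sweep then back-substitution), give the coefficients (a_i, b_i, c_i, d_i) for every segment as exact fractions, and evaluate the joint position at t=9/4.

Δ: Δ0=7/2, Δ1=1
row 1: diag=6, rhs=-15; c'=1/6, d'=-5/2
back: M1=-5/2
M: M0=0, M1=-5/2, M2=0
seg 0: a=-4, c=M0/2=0, d=(M1−M0)/(6·2)=-5/24, b=Δ0−h0·(2M0+M1)/6=13/3
seg 1: a=3, c=M1/2=-5/4, d=(M2−M1)/(6·1)=5/12, b=Δ1−h1·(2M1+M2)/6=11/6
t_q=9/4 → seg 1, τ=1/4; S=3+11/6·τ+-5/4·τ²+5/12·τ³=867/256

  seg 0: a=-4 b=13/3 c=0 d=-5/24
  seg 1: a=3 b=11/6 c=-5/4 d=5/12
S(9/4) = 867/256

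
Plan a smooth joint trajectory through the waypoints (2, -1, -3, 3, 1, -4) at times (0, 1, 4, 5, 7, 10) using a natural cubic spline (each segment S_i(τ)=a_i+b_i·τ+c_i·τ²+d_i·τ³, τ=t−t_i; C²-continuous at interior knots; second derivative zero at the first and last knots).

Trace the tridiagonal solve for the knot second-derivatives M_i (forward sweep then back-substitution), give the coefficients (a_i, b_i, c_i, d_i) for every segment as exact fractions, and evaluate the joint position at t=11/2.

Δ: Δ0=-3, Δ1=-2/3, Δ2=6, Δ3=-1, Δ4=-5/3
row 1: diag=8, rhs=14; c'=3/8, d'=7/4
row 2: denom=8−3·3/8=55/8; d'=(40−3·7/4)/(55/8)=278/55
row 3: denom=6−1·8/55=322/55; d'=(-42−1·278/55)/(322/55)=-1294/161
row 4: denom=10−2·55/161=1500/161; d'=(-4−2·-1294/161)/(1500/161)=162/125
back: M4=162/125
back: M3=-1294/161−55/161·162/125=-212/25
back: M2=278/55−8/55·-212/25=786/125
back: M1=7/4−3/8·786/125=-76/125
M: M0=0, M1=-76/125, M2=786/125, M3=-212/25, M4=162/125, M5=0
seg 0: a=2, c=M0/2=0, d=(M1−M0)/(6·1)=-38/375, b=Δ0−h0·(2M0+M1)/6=-1087/375
seg 1: a=-1, c=M1/2=-38/125, d=(M2−M1)/(6·3)=431/1125, b=Δ1−h1·(2M1+M2)/6=-1201/375
seg 2: a=-3, c=M2/2=393/125, d=(M3−M2)/(6·1)=-923/375, b=Δ2−h2·(2M2+M3)/6=1994/375
seg 3: a=3, c=M3/2=-106/25, d=(M4−M3)/(6·2)=611/750, b=Δ3−h3·(2M3+M4)/6=1583/375
seg 4: a=1, c=M4/2=81/125, d=(M5−M4)/(6·3)=-9/125, b=Δ4−h4·(2M4+M5)/6=-1111/375
t_q=11/2 → seg 3, τ=1/2; S=3+1583/375·τ+-106/25·τ²+611/750·τ³=1661/400

  seg 0: a=2 b=-1087/375 c=0 d=-38/375
  seg 1: a=-1 b=-1201/375 c=-38/125 d=431/1125
  seg 2: a=-3 b=1994/375 c=393/125 d=-923/375
  seg 3: a=3 b=1583/375 c=-106/25 d=611/750
  seg 4: a=1 b=-1111/375 c=81/125 d=-9/125
S(11/2) = 1661/400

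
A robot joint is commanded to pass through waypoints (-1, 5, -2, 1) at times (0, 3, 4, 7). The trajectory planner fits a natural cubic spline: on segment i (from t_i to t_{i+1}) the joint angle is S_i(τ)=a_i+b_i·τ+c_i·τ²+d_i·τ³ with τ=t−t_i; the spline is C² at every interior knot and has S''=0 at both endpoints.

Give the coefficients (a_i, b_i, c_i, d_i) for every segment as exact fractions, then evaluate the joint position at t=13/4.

Δ: Δ0=2, Δ1=-7, Δ2=1
row 1: diag=8, rhs=-54; c'=1/8, d'=-27/4
row 2: denom=8−1·1/8=63/8; d'=(48−1·-27/4)/(63/8)=146/21
back: M2=146/21
back: M1=-27/4−1/8·146/21=-160/21
M: M0=0, M1=-160/21, M2=146/21, M3=0
seg 0: a=-1, c=M0/2=0, d=(M1−M0)/(6·3)=-80/189, b=Δ0−h0·(2M0+M1)/6=122/21
seg 1: a=5, c=M1/2=-80/21, d=(M2−M1)/(6·1)=17/7, b=Δ1−h1·(2M1+M2)/6=-118/21
seg 2: a=-2, c=M2/2=73/21, d=(M3−M2)/(6·3)=-73/189, b=Δ2−h2·(2M2+M3)/6=-125/21
t_q=13/4 → seg 1, τ=1/4; S=5+-118/21·τ+-80/21·τ²+17/7·τ³=1521/448

  seg 0: a=-1 b=122/21 c=0 d=-80/189
  seg 1: a=5 b=-118/21 c=-80/21 d=17/7
  seg 2: a=-2 b=-125/21 c=73/21 d=-73/189
S(13/4) = 1521/448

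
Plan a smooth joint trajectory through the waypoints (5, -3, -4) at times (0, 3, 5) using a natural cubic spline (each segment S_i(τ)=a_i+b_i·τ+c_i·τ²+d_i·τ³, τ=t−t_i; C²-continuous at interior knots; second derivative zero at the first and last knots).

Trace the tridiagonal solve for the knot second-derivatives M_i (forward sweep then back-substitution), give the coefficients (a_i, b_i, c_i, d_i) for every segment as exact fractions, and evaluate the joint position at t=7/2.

Δ: Δ0=-8/3, Δ1=-1/2
row 1: diag=10, rhs=13; c'=1/5, d'=13/10
back: M1=13/10
M: M0=0, M1=13/10, M2=0
seg 0: a=5, c=M0/2=0, d=(M1−M0)/(6·3)=13/180, b=Δ0−h0·(2M0+M1)/6=-199/60
seg 1: a=-3, c=M1/2=13/20, d=(M2−M1)/(6·2)=-13/120, b=Δ1−h1·(2M1+M2)/6=-41/30
t_q=7/2 → seg 1, τ=1/2; S=-3+-41/30·τ+13/20·τ²+-13/120·τ³=-1131/320

  seg 0: a=5 b=-199/60 c=0 d=13/180
  seg 1: a=-3 b=-41/30 c=13/20 d=-13/120
S(7/2) = -1131/320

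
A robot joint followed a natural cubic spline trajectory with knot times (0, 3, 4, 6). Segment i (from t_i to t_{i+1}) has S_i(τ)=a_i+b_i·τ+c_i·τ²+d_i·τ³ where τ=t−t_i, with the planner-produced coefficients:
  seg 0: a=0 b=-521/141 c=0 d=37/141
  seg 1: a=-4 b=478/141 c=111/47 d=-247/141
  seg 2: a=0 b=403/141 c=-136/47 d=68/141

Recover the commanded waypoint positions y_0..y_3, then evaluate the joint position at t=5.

y_0=0 y_1=-4 y_2=0 y_3=-2
S(5) = 21/47

y_0 = S_0(0) = a_0 = 0
y_1 = S_1(0) = a_1 = -4
y_2 = S_2(0) = a_2 = 0
y_3 = S_2(2) = -2
t_q=5 is in segment 2 (τ=1); S_2(τ)=21/47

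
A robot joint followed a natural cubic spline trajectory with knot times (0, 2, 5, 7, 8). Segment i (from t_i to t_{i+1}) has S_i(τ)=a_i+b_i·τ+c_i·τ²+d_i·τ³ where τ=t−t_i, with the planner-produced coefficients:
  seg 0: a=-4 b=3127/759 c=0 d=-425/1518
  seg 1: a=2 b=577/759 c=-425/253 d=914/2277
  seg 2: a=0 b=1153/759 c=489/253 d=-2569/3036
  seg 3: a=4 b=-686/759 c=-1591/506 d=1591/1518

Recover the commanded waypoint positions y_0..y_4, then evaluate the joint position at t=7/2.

y_0 = S_0(0) = a_0 = -4
y_1 = S_1(0) = a_1 = 2
y_2 = S_2(0) = a_2 = 0
y_3 = S_3(0) = a_3 = 4
y_4 = S_3(1) = 1
t_q=7/2 is in segment 1 (τ=3/2); S_1(τ)=181/253

y_0=-4 y_1=2 y_2=0 y_3=4 y_4=1
S(7/2) = 181/253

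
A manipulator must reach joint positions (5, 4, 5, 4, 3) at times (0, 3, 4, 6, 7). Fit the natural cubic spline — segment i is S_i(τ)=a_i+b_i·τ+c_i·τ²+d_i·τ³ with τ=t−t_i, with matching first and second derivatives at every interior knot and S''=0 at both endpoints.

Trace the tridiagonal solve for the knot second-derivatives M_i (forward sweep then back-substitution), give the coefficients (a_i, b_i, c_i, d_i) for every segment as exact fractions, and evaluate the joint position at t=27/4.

  seg 0: a=5 b=-353/375 c=0 d=76/1125
  seg 1: a=4 b=331/375 c=76/125 d=-184/375
  seg 2: a=5 b=47/75 c=-108/125 d=451/3000
  seg 3: a=4 b=-769/750 c=19/500 d=-19/1500
S(27/4) = 20781/6400

Δ: Δ0=-1/3, Δ1=1, Δ2=-1/2, Δ3=-1
row 1: diag=8, rhs=8; c'=1/8, d'=1
row 2: denom=6−1·1/8=47/8; d'=(-9−1·1)/(47/8)=-80/47
row 3: denom=6−2·16/47=250/47; d'=(-3−2·-80/47)/(250/47)=19/250
back: M3=19/250
back: M2=-80/47−16/47·19/250=-216/125
back: M1=1−1/8·-216/125=152/125
M: M0=0, M1=152/125, M2=-216/125, M3=19/250, M4=0
seg 0: a=5, c=M0/2=0, d=(M1−M0)/(6·3)=76/1125, b=Δ0−h0·(2M0+M1)/6=-353/375
seg 1: a=4, c=M1/2=76/125, d=(M2−M1)/(6·1)=-184/375, b=Δ1−h1·(2M1+M2)/6=331/375
seg 2: a=5, c=M2/2=-108/125, d=(M3−M2)/(6·2)=451/3000, b=Δ2−h2·(2M2+M3)/6=47/75
seg 3: a=4, c=M3/2=19/500, d=(M4−M3)/(6·1)=-19/1500, b=Δ3−h3·(2M3+M4)/6=-769/750
t_q=27/4 → seg 3, τ=3/4; S=4+-769/750·τ+19/500·τ²+-19/1500·τ³=20781/6400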